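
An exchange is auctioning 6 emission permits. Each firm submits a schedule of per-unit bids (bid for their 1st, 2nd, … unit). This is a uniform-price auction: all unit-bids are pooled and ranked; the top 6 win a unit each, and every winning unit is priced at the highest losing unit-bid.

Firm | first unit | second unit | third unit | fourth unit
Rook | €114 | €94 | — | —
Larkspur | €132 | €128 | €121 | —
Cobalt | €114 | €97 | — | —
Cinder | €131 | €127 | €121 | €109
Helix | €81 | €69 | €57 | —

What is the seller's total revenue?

Total revenue: €684

Pooled unit-bids ranked (top 6): 132 (Larkspur-1), 131 (Cinder-1), 128 (Larkspur-2), 127 (Cinder-2), 121 (Larkspur-3), 121 (Cinder-3)
The (k+1)-th unit-bid is €114.
Allocation: Cinder 3, Larkspur 3. Every unit priced at €114.
Revenue = 6 × 114 = €684.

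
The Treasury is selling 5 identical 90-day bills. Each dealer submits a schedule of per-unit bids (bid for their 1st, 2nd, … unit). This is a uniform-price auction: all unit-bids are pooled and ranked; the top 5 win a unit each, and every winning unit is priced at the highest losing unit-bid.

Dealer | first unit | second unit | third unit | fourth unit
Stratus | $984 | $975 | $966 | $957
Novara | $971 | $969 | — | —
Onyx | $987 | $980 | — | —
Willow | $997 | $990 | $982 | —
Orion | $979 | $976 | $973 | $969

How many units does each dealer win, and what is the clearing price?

Onyx 1, Stratus 1, Willow 3; clearing price $980

Merging the schedules and taking the best 5: 997 (Willow-1), 990 (Willow-2), 987 (Onyx-1), 984 (Stratus-1), 982 (Willow-3)
Highest rejected unit-bid = $980.
Allocation: Onyx 1, Stratus 1, Willow 3.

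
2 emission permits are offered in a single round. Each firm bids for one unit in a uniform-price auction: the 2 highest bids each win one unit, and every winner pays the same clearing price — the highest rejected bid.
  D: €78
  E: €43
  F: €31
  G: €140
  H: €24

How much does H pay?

Bids ranked high→low: 140 (G), 78 (D), 43 (E), 31 (F), …
Winners (2 units): G, D.
First losing bid is E's €43, which sets the uniform price.
H does not win → pays €0.

H pays €0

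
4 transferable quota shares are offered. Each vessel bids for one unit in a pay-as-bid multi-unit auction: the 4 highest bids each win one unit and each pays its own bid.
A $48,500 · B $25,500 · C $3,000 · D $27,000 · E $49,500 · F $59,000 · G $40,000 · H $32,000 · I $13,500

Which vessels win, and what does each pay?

Bids ranked high→low: 59,000 (F), 49,500 (E), 48,500 (A), 40,000 (G), 32,000 (H), 27,000 (D), …
Winners (4 units): F, E, A, G.
Each winner pays its own bid: F $59,000, E $49,500, A $48,500, G $40,000.

F $59,000, E $49,500, A $48,500, G $40,000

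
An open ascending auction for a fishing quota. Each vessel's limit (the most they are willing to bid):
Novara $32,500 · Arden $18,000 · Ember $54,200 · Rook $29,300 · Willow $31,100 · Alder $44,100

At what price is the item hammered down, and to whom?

Open ascending-bid auction: the price rises until one bidder remains; the winner pays the price at which the last rival dropped out.
Sorting limits: 54,200 (Ember) > 44,100 (Alder) > 32,500 (Novara) > 31,100 (Willow) > 29,300 (Rook) > 18,000 (Arden)
Bidding ends when Alder exits at $44,100; Ember takes it.

Ember wins at $44,100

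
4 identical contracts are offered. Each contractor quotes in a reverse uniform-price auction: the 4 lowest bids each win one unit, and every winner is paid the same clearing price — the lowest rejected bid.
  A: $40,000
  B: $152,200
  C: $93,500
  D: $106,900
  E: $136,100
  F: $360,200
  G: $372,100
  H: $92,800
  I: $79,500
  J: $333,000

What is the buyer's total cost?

Total cost: $427,600

Ordering the bids: 40,000 (A), 79,500 (I), 92,800 (H), 93,500 (C), 106,900 (D), 136,100 (E), …
Winners (4 units): A, I, H, C.
Clearing price = lowest rejected bid = $106,900.
Total cost = 4 × $106,900 = $427,600.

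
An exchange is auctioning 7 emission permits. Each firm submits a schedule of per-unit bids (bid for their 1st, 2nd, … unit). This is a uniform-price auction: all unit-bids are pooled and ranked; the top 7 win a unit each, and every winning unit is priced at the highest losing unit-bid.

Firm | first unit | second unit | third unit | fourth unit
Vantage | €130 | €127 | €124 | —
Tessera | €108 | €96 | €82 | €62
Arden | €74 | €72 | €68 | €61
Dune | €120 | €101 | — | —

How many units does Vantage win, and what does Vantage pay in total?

Vantage: 3 units, pays €246

All unit-bids, highest first — top 7: 130 (Vantage-1), 127 (Vantage-2), 124 (Vantage-3), 120 (Dune-1), 108 (Tessera-1), 101 (Dune-2), 96 (Tessera-2)
The (k+1)-th unit-bid is €82.
Vantage wins 3 unit(s) at €82 each.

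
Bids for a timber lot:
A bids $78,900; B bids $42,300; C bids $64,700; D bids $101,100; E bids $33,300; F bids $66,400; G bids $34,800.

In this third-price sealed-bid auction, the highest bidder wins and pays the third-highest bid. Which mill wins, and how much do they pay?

D pays $66,400

Bids ranked: 101,100 (D) > 78,900 (A) > 66,400 (F) > 64,700 (C) > 42,300 (B) > 34,800 (G) > …
D is highest; pays the third-highest bid, $66,400.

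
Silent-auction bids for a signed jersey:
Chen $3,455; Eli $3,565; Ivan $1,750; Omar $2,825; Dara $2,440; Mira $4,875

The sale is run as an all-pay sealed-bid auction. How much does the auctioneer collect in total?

Total revenue: $18,910

Bids ranked: 4,875 (Mira) > 3,565 (Eli) > 3,455 (Chen) > 2,825 (Omar) > 2,440 (Dara) > 1,750 (Ivan)
Every bidder forfeits their bid regardless of winning.
Revenue = 3,455 + 3,565 + 1,750 + 2,825 + 2,440 + 4,875 = $18,910.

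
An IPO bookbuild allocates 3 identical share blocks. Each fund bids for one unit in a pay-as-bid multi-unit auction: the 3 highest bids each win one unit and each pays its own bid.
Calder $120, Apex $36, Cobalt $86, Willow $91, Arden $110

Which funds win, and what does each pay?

Ordering the bids: 120 (Calder), 110 (Arden), 91 (Willow), 86 (Cobalt), 36 (Apex)
The 3 highest are Calder, Arden, Willow.
Each winner pays its own bid: Calder $120, Arden $110, Willow $91.

Calder $120, Arden $110, Willow $91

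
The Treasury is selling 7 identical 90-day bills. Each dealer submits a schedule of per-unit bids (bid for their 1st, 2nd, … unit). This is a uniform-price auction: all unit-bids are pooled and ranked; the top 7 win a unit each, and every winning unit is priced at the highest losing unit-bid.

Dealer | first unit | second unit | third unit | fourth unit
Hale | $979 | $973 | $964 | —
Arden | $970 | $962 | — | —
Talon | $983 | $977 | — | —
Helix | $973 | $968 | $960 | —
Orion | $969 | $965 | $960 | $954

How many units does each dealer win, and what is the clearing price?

Arden 1, Hale 2, Helix 1, Orion 1, Talon 2; clearing price $968

Pooled unit-bids ranked (top 7): 983 (Talon-1), 979 (Hale-1), 977 (Talon-2), 973 (Hale-2), 973 (Helix-1), 970 (Arden-1), 969 (Orion-1)
The (k+1)-th unit-bid is $968.
Allocation: Arden 1, Hale 2, Helix 1, Orion 1, Talon 2.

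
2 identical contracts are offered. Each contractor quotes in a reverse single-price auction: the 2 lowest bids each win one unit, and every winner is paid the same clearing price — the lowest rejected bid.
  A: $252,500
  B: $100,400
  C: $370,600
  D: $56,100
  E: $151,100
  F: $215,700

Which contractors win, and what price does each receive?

D, B; each is paid $151,100

Sorting: 56,100 (D), 100,400 (B), 151,100 (E), 215,700 (F), …
Winners (2 units): D, B.
Lowest unsuccessful bid: $151,100 → clearing price.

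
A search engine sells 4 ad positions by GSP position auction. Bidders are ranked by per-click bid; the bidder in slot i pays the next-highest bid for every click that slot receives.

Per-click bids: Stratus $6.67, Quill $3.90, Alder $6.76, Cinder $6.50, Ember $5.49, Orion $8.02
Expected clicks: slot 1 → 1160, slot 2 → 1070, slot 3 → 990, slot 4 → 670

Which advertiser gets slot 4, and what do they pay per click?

Cinder; $5.49 per click

Ranked by bid: $8.02 (Orion) > $6.76 (Alder) > $6.67 (Stratus) > $6.50 (Cinder) > $5.49 (Ember) > …
Slot 4 goes to the fourth-ranked bidder, Cinder, who pays the next bid down: $5.49/click.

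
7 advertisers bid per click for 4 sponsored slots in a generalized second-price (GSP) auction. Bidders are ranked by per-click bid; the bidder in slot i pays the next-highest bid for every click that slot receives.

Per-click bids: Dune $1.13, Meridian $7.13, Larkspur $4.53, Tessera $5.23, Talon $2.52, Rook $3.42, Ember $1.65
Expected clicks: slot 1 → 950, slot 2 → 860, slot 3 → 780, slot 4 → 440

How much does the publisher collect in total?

Total revenue: $12640.70

Per-click bids in order: $7.13 (Meridian) > $5.23 (Tessera) > $4.53 (Larkspur) > $3.42 (Rook) > $2.52 (Talon) > …
Slot 1: Meridian pays $5.23 × 950 = $4968.50
Slot 2: Tessera pays $4.53 × 860 = $3895.80
Slot 3: Larkspur pays $3.42 × 780 = $2667.60
Slot 4: Rook pays $2.52 × 440 = $1108.80
Total = $12640.70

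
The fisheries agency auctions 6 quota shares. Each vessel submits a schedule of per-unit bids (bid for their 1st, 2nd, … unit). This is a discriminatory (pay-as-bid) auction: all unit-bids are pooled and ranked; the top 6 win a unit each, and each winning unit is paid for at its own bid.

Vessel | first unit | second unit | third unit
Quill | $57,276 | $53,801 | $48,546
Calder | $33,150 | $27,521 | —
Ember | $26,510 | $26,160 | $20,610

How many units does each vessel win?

Calder 2, Ember 1, Quill 3

All unit-bids, highest first — top 6: 57,276 (Quill-1), 53,801 (Quill-2), 48,546 (Quill-3), 33,150 (Calder-1), 27,521 (Calder-2), 26,510 (Ember-1)
Next rejected bid: $26,160 (not a price — pay-as-bid).
Allocation: Calder 2, Ember 1, Quill 3.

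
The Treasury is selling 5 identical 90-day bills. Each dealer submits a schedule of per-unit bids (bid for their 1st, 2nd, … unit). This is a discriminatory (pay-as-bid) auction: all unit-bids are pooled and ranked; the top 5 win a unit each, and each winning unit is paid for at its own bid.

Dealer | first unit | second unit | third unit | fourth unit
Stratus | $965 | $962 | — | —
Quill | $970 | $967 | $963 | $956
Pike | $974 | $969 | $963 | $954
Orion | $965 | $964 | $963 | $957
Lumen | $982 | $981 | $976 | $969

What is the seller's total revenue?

Total revenue: $4,883

Pooled unit-bids ranked (top 5): 982 (Lumen-1), 981 (Lumen-2), 976 (Lumen-3), 974 (Pike-1), 970 (Quill-1)
Next rejected bid: $969 (not a price — pay-as-bid).
Each winning unit pays its own bid.
Revenue = 982 + 981 + 976 + 974 + 970 = $4,883.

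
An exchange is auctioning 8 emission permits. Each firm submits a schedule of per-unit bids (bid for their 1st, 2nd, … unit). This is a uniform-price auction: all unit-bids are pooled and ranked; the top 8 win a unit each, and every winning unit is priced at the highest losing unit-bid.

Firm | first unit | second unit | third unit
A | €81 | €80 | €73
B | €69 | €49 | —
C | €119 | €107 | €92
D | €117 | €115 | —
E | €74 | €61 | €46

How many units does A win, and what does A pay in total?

Pooled unit-bids ranked (top 8): 119 (C-1), 117 (D-1), 115 (D-2), 107 (C-2), 92 (C-3), 81 (A-1), 80 (A-2), 74 (E-1)
The (k+1)-th unit-bid is €73.
A wins 2 unit(s) at €73 each.

A: 2 units, pays €146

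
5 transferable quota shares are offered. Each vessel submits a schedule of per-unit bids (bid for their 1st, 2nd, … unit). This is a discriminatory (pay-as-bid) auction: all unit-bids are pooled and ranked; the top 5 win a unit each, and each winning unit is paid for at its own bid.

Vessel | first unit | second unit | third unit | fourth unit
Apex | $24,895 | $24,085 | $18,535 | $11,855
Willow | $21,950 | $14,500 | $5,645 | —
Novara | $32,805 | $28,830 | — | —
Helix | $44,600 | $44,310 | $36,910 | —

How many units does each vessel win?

Merging the schedules and taking the best 5: 44,600 (Helix-1), 44,310 (Helix-2), 36,910 (Helix-3), 32,805 (Novara-1), 28,830 (Novara-2)
Next rejected bid: $24,895 (not a price — pay-as-bid).
Allocation: Helix 3, Novara 2.

Helix 3, Novara 2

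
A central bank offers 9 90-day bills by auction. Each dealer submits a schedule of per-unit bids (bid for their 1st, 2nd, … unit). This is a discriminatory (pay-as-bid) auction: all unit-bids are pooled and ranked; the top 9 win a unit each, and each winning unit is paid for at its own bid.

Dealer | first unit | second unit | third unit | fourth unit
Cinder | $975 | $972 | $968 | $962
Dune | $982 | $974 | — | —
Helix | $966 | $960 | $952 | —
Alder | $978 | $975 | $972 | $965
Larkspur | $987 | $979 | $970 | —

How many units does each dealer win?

Alder 3, Cinder 2, Dune 2, Larkspur 2

Merging the schedules and taking the best 9: 987 (Larkspur-1), 982 (Dune-1), 979 (Larkspur-2), 978 (Alder-1), 975 (Cinder-1), 975 (Alder-2), 974 (Dune-2), 972 (Cinder-2), 972 (Alder-3)
Next rejected bid: $970 (not a price — pay-as-bid).
Allocation: Alder 3, Cinder 2, Dune 2, Larkspur 2.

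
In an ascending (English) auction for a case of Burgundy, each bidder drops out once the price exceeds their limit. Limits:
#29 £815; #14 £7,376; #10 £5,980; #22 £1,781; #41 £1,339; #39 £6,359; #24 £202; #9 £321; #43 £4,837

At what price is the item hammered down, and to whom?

Limits ranked: 7,376 (#14) > 6,359 (#39) > 5,980 (#10) > 4,837 (#43) > 1,781 (#22) > 1,339 (#41) > …
Bidding ends when #39 exits at £6,359; #14 takes it.

#14 wins at £6,359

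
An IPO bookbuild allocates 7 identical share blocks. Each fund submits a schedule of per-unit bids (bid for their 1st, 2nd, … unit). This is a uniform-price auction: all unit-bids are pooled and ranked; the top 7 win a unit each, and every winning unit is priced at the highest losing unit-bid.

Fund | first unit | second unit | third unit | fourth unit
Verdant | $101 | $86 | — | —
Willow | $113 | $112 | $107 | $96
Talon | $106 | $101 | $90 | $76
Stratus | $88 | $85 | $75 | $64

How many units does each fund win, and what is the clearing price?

Pooled unit-bids ranked (top 7): 113 (Willow-1), 112 (Willow-2), 107 (Willow-3), 106 (Talon-1), 101 (Verdant-1), 101 (Talon-2), 96 (Willow-4)
Highest rejected unit-bid = $90.
Allocation: Talon 2, Verdant 1, Willow 4.

Talon 2, Verdant 1, Willow 4; clearing price $90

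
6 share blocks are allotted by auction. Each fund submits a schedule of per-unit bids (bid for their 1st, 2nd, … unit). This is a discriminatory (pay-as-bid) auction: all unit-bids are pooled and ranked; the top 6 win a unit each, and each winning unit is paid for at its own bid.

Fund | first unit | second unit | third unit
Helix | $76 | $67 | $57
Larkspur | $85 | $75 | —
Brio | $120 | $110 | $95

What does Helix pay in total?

Helix pays $76

Pooled unit-bids ranked (top 6): 120 (Brio-1), 110 (Brio-2), 95 (Brio-3), 85 (Larkspur-1), 76 (Helix-1), 75 (Larkspur-2)
Next rejected bid: $67 (not a price — pay-as-bid).
Helix's winning unit-bids: 76 = $76.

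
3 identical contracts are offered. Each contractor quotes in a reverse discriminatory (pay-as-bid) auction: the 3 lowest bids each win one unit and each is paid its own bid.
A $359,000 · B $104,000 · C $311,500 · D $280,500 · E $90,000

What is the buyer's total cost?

Total cost: $474,500

Sorting: 90,000 (E), 104,000 (B), 280,500 (D), 311,500 (C), 359,000 (A)
The 3 lowest are E, B, D.
Total cost = 90,000 + 104,000 + 280,500 = $474,500.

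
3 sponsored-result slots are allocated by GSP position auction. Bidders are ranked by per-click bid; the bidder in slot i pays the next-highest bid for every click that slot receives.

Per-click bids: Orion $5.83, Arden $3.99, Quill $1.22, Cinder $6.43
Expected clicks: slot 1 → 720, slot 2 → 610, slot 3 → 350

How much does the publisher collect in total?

Sorting advertisers: $6.43 (Cinder) > $5.83 (Orion) > $3.99 (Arden) > $1.22 (Quill)
Slot 1: Cinder pays $5.83 × 720 = $4197.60
Slot 2: Orion pays $3.99 × 610 = $2433.90
Slot 3: Arden pays $1.22 × 350 = $427.00
Total = $7058.50

Total revenue: $7058.50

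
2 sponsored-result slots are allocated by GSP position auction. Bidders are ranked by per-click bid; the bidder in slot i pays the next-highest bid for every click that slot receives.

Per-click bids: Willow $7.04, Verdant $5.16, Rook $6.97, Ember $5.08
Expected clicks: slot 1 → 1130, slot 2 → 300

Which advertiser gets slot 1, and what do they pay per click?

Per-click bids in order: $7.04 (Willow) > $6.97 (Rook) > $5.16 (Verdant) > …
Slot 1 goes to the first-ranked bidder, Willow, who pays the next bid down: $6.97/click.

Willow; $6.97 per click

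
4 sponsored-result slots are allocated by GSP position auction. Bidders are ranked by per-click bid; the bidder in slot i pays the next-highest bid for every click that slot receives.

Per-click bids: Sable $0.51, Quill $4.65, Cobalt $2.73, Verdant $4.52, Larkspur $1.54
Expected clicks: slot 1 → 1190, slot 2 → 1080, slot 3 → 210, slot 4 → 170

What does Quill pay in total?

Per-click bids in order: $4.65 (Quill) > $4.52 (Verdant) > $2.73 (Cobalt) > $1.54 (Larkspur) > $0.51 (Sable)
Quill holds slot 1 → pays next bid $4.52 × 1190 clicks = $5378.80.

Quill pays $5378.80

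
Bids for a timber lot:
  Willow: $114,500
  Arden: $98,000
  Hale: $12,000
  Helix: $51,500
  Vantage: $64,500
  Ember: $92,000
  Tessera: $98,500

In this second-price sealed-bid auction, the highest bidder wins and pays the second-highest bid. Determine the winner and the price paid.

Willow pays $98,500

Bids in order: 114,500 (Willow) > 98,500 (Tessera) > 98,000 (Arden) > 92,000 (Ember) > 64,500 (Vantage) > 51,500 (Helix) > …
Willow is highest; pays the second-highest bid, $98,500.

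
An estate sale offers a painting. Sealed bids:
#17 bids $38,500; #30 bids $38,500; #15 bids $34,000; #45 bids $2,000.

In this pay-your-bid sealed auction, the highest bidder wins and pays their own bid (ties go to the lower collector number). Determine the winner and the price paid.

Bids in order: 38,500 (#17) > 38,500 (#30) > 34,000 (#15) > 2,000 (#45)
#17 and #30 tie at $38,500; tie-break gives it to #17.
#17 has the highest bid and pays exactly that: $38,500.

#17 pays $38,500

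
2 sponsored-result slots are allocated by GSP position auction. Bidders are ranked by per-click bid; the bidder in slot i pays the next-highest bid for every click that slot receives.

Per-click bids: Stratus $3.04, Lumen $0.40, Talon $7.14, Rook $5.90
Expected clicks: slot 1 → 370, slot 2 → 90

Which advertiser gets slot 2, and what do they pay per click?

Rook; $3.04 per click

Sorting advertisers: $7.14 (Talon) > $5.90 (Rook) > $3.04 (Stratus) > …
Slot 2 goes to the second-ranked bidder, Rook, who pays the next bid down: $3.04/click.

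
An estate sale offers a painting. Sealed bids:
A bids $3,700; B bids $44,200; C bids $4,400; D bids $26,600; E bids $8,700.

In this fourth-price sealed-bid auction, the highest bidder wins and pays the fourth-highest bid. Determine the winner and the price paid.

B pays $4,400

Bids in order: 44,200 (B) > 26,600 (D) > 8,700 (E) > 4,400 (C) > 3,700 (A)
B wins; payment is bid #4 in the ranking = $4,400.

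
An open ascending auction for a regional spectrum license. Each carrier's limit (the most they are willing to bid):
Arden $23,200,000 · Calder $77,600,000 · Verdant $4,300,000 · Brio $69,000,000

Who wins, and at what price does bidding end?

Sorting limits: 77,600,000 (Calder) > 69,000,000 (Brio) > 23,200,000 (Arden) > 4,300,000 (Verdant)
Brio is the last rival to drop out, at $69,000,000; Calder remains and wins at that price.

Calder wins at $69,000,000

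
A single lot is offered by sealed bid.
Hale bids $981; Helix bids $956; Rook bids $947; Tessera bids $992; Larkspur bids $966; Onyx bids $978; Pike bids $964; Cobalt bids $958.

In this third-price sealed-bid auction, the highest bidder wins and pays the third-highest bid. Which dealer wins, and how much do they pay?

Sorting bids: 992 (Tessera) > 981 (Hale) > 978 (Onyx) > 966 (Larkspur) > 964 (Pike) > 958 (Cobalt) > …
Tessera is highest; pays the third-highest bid, $978.

Tessera pays $978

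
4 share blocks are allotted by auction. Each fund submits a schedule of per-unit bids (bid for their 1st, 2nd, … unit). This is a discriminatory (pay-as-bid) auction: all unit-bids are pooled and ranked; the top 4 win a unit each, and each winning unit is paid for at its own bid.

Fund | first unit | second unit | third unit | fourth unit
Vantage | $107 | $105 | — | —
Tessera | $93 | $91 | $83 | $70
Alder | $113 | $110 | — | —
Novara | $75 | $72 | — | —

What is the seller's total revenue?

Merging the schedules and taking the best 4: 113 (Alder-1), 110 (Alder-2), 107 (Vantage-1), 105 (Vantage-2)
Next rejected bid: $93 (not a price — pay-as-bid).
Each winning unit pays its own bid.
Revenue = 113 + 110 + 107 + 105 = $435.

Total revenue: $435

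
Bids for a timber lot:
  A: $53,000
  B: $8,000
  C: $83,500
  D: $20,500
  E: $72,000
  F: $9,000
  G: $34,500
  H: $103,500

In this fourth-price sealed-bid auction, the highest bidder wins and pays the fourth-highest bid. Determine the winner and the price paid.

H pays $53,000

Fourth-price sealed-bid auction: the highest bidder wins and pays the fourth-highest bid.
Bids in order: 103,500 (H) > 83,500 (C) > 72,000 (E) > 53,000 (A) > 34,500 (G) > 20,500 (D) > …
H wins; payment is bid #4 in the ranking = $53,000.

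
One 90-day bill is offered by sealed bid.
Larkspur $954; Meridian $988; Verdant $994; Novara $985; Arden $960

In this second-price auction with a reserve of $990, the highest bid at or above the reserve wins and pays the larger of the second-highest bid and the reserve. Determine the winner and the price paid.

Sorting bids: 994 (Verdant) > 988 (Meridian) > 985 (Novara) > 960 (Arden) > 954 (Larkspur)
Highest eligible bid: Verdant at $994.
Second-highest bid $988 is below the reserve $990, so the reserve binds → payment $990.

Verdant pays $990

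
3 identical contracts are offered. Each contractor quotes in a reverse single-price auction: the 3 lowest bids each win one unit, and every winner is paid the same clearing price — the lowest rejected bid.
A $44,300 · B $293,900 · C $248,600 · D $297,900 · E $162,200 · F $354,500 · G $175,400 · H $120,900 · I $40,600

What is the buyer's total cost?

Total cost: $486,600

Sorting: 40,600 (I), 44,300 (A), 120,900 (H), 162,200 (E), 175,400 (G), …
Winners (3 units): I, A, H.
First losing bid is E's $162,200, which sets the uniform price.
Total cost = 3 × $162,200 = $486,600.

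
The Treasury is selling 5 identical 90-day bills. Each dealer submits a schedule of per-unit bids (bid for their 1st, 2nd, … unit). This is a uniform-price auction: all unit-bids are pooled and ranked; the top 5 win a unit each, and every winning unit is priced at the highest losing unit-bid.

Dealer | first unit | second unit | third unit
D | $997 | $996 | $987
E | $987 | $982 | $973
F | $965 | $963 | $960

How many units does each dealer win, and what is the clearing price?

Pooled unit-bids ranked (top 5): 997 (D-1), 996 (D-2), 987 (D-3), 987 (E-1), 982 (E-2)
The (k+1)-th unit-bid is $973.
Allocation: D 3, E 2.

D 3, E 2; clearing price $973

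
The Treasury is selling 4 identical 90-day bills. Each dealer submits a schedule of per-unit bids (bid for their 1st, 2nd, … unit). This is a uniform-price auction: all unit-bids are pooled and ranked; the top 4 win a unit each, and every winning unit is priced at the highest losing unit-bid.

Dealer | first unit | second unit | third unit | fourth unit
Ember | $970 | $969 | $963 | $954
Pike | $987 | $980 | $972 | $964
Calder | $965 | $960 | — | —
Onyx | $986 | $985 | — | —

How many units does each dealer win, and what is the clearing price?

All unit-bids, highest first — top 4: 987 (Pike-1), 986 (Onyx-1), 985 (Onyx-2), 980 (Pike-2)
Highest rejected unit-bid = $972.
Allocation: Onyx 2, Pike 2.

Onyx 2, Pike 2; clearing price $972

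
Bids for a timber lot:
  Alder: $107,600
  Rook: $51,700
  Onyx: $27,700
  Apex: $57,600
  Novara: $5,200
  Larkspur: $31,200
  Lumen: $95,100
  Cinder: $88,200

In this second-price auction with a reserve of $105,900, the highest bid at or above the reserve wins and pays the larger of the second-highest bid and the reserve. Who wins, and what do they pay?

Alder pays $105,900

Bids ranked: 107,600 (Alder) > 95,100 (Lumen) > 88,200 (Cinder) > 57,600 (Apex) > 51,700 (Rook) > 31,200 (Larkspur) > …
Alder has the top bid at or above the reserve ($107,600).
max(second-highest $95,100, reserve $105,900) = $105,900.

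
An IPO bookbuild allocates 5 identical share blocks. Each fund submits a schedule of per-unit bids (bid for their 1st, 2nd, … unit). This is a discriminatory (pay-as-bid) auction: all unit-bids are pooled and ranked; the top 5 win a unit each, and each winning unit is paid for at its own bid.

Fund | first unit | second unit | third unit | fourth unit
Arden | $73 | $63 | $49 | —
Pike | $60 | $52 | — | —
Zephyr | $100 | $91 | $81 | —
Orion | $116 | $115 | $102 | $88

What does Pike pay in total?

Pike pays $0

All unit-bids, highest first — top 5: 116 (Orion-1), 115 (Orion-2), 102 (Orion-3), 100 (Zephyr-1), 91 (Zephyr-2)
Next rejected bid: $88 (not a price — pay-as-bid).
Pike wins no units.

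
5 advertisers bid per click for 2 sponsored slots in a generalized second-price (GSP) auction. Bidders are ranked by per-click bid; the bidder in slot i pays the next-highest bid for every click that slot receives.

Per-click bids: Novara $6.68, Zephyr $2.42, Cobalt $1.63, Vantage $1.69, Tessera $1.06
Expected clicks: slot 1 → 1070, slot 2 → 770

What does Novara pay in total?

Novara pays $2589.40

Per-click bids in order: $6.68 (Novara) > $2.42 (Zephyr) > $1.69 (Vantage) > …
Novara holds slot 1 → pays next bid $2.42 × 1070 clicks = $2589.40.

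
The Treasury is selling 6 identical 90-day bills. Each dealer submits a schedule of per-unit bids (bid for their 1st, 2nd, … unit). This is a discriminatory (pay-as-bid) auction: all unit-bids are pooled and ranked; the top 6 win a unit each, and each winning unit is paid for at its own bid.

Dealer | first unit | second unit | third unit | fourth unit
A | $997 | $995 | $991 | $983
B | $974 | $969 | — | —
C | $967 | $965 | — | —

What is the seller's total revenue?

Merging the schedules and taking the best 6: 997 (A-1), 995 (A-2), 991 (A-3), 983 (A-4), 974 (B-1), 969 (B-2)
Next rejected bid: $967 (not a price — pay-as-bid).
Each winning unit pays its own bid.
Revenue = 997 + 995 + 991 + 983 + 974 + 969 = $5,909.

Total revenue: $5,909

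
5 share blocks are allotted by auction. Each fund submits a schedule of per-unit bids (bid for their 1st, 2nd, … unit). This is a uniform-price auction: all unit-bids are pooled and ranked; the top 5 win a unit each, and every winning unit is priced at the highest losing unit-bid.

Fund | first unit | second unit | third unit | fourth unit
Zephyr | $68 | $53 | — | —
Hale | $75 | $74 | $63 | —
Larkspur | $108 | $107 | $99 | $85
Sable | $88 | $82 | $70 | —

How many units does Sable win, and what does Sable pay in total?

All unit-bids, highest first — top 5: 108 (Larkspur-1), 107 (Larkspur-2), 99 (Larkspur-3), 88 (Sable-1), 85 (Larkspur-4)
Highest rejected unit-bid = $82.
Sable wins 1 unit(s) at $82 each.

Sable: 1 unit, pays $82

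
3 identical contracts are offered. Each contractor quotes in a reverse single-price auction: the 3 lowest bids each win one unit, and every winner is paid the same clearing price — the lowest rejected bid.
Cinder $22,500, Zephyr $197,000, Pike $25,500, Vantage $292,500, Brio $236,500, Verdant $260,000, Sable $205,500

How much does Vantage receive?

Ordering the bids: 22,500 (Cinder), 25,500 (Pike), 197,000 (Zephyr), 205,500 (Sable), 236,500 (Brio), …
The 3 lowest are Cinder, Pike, Zephyr.
Clearing price = lowest rejected bid = $205,500.
Vantage does not win → is paid $0.

Vantage is paid $0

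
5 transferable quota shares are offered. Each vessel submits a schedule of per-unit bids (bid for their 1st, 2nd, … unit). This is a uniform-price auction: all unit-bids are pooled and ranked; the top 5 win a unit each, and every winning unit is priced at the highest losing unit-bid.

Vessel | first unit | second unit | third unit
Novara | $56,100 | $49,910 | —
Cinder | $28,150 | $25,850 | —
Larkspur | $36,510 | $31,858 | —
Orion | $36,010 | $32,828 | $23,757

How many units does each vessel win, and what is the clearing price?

Pooled unit-bids ranked (top 5): 56,100 (Novara-1), 49,910 (Novara-2), 36,510 (Larkspur-1), 36,010 (Orion-1), 32,828 (Orion-2)
First bid not allocated: $31,858.
Allocation: Larkspur 1, Novara 2, Orion 2.

Larkspur 1, Novara 2, Orion 2; clearing price $31,858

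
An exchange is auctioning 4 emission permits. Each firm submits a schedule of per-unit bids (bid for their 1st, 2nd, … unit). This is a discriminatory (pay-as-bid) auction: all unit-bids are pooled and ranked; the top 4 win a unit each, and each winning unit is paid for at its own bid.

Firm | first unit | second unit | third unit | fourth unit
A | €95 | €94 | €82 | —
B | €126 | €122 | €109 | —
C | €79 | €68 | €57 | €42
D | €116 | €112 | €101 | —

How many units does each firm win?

Pooled unit-bids ranked (top 4): 126 (B-1), 122 (B-2), 116 (D-1), 112 (D-2)
Next rejected bid: €109 (not a price — pay-as-bid).
Allocation: B 2, D 2.

B 2, D 2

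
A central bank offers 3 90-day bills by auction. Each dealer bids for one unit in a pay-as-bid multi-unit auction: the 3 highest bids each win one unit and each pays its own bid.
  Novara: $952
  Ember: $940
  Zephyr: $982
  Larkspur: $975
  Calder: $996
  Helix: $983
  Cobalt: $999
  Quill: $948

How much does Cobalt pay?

Cobalt pays $999

Bids ranked high→low: 999 (Cobalt), 996 (Calder), 983 (Helix), 982 (Zephyr), 975 (Larkspur), …
Winners (3 units): Cobalt, Calder, Helix.
Cobalt wins → own bid $999.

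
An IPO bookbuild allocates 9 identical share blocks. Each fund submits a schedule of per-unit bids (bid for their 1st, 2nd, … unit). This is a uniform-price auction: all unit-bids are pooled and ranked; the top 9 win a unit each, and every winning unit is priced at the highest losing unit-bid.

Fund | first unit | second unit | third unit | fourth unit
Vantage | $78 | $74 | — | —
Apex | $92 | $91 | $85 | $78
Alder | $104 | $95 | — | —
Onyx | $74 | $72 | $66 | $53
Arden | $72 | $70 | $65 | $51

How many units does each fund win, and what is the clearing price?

Pooled unit-bids ranked (top 9): 104 (Alder-1), 95 (Alder-2), 92 (Apex-1), 91 (Apex-2), 85 (Apex-3), 78 (Vantage-1), 78 (Apex-4), 74 (Vantage-2), 74 (Onyx-1)
Highest rejected unit-bid = $72.
Allocation: Alder 2, Apex 4, Onyx 1, Vantage 2.

Alder 2, Apex 4, Onyx 1, Vantage 2; clearing price $72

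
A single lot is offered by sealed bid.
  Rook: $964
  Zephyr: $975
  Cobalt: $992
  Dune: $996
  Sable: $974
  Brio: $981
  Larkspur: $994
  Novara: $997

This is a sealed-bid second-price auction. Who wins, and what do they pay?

Novara pays $996

Rule: the highest bidder wins and pays the second-highest bid.
Bids ranked: 997 (Novara) > 996 (Dune) > 994 (Larkspur) > 992 (Cobalt) > 981 (Brio) > 975 (Zephyr) > …
Novara wins with the highest bid; price is set by the runner-up at $996.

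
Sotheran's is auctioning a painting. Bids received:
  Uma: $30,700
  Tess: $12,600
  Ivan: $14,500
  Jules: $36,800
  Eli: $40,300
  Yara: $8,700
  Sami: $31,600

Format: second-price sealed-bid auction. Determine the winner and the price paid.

Eli pays $36,800

Rule: the highest bidder wins and pays the second-highest bid.
Bids ranked: 40,300 (Eli) > 36,800 (Jules) > 31,600 (Sami) > 30,700 (Uma) > 14,500 (Ivan) > 12,600 (Tess) > …
Eli is highest; pays the second-highest bid, $36,800.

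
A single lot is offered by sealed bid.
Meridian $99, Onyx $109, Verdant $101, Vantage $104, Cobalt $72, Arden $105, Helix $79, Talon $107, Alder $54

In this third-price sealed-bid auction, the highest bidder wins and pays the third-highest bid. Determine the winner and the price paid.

Third-price sealed-bid auction: the highest bidder wins and pays the third-highest bid.
Bids in order: 109 (Onyx) > 107 (Talon) > 105 (Arden) > 104 (Vantage) > 101 (Verdant) > 99 (Meridian) > …
Onyx wins; payment is bid #3 in the ranking = $105.

Onyx pays $105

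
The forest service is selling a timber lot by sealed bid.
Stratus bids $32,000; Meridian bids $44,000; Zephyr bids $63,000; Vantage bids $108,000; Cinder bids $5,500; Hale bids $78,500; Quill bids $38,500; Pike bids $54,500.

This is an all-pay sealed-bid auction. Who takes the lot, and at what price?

Vantage pays $108,000

Bids in order: 108,000 (Vantage) > 78,500 (Hale) > 63,000 (Zephyr) > 54,500 (Pike) > 44,000 (Meridian) > 38,500 (Quill) > …
Vantage wins with the top bid; all bids are sunk regardless.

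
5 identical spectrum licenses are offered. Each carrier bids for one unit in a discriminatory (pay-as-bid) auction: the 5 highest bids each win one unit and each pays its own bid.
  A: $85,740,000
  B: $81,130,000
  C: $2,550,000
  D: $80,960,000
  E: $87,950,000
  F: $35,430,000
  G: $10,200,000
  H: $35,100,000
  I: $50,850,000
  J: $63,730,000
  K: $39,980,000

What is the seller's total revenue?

Bids ranked high→low: 87,950,000 (E), 85,740,000 (A), 81,130,000 (B), 80,960,000 (D), 63,730,000 (J), 50,850,000 (I), 39,980,000 (K), …
Top 5: E, A, B, D, J.
Total revenue = 87,950,000 + 85,740,000 + 81,130,000 + 80,960,000 + 63,730,000 = $399,510,000.

Total revenue: $399,510,000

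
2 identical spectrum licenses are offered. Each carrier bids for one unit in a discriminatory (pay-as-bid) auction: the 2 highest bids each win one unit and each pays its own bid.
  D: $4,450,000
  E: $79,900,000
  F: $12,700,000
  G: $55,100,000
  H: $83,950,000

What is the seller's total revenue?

Total revenue: $163,850,000

Sorting: 83,950,000 (H), 79,900,000 (E), 55,100,000 (G), 12,700,000 (F), …
Winners (2 units): H, E.
Total revenue = 83,950,000 + 79,900,000 = $163,850,000.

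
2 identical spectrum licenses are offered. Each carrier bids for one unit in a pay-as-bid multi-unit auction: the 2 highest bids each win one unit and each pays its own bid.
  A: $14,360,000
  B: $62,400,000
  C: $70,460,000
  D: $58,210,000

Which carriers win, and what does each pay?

Ordering the bids: 70,460,000 (C), 62,400,000 (B), 58,210,000 (D), 14,360,000 (A)
The 2 highest are C, B.
Each winner pays its own bid: C $70,460,000, B $62,400,000.

C $70,460,000, B $62,400,000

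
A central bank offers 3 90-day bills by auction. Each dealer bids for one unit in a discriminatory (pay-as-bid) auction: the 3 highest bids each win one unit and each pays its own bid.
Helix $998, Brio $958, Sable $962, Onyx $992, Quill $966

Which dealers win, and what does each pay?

Bids ranked high→low: 998 (Helix), 992 (Onyx), 966 (Quill), 962 (Sable), 958 (Brio)
Winners (3 units): Helix, Onyx, Quill.
Each winner pays its own bid: Helix $998, Onyx $992, Quill $966.

Helix $998, Onyx $992, Quill $966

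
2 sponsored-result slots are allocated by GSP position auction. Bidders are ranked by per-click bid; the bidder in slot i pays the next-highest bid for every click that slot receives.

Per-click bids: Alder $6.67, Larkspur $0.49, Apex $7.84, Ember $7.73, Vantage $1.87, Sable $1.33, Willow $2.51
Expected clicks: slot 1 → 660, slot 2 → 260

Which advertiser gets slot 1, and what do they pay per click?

Sorting advertisers: $7.84 (Apex) > $7.73 (Ember) > $6.67 (Alder) > …
Slot 1 goes to the first-ranked bidder, Apex, who pays the next bid down: $7.73/click.

Apex; $7.73 per click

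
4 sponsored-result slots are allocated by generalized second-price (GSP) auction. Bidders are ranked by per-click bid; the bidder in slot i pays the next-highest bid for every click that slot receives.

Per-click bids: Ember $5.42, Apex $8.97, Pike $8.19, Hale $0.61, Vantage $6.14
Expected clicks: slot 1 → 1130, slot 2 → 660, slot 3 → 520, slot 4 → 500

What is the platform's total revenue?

Total revenue: $16430.50

Ranked by bid: $8.97 (Apex) > $8.19 (Pike) > $6.14 (Vantage) > $5.42 (Ember) > $0.61 (Hale)
Slot 1: Apex pays $8.19 × 1130 = $9254.70
Slot 2: Pike pays $6.14 × 660 = $4052.40
Slot 3: Vantage pays $5.42 × 520 = $2818.40
Slot 4: Ember pays $0.61 × 500 = $305.00
Total = $16430.50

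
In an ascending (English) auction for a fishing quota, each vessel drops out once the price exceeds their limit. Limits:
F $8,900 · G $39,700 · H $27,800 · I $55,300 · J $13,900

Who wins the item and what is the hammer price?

I wins at $39,700

Rule: the price rises until one bidder remains; the winner pays the price at which the last rival dropped out.
Sorting limits: 55,300 (I) > 39,700 (G) > 27,800 (H) > 13,900 (J) > 8,900 (F)
Bidding ends when G exits at $39,700; I takes it.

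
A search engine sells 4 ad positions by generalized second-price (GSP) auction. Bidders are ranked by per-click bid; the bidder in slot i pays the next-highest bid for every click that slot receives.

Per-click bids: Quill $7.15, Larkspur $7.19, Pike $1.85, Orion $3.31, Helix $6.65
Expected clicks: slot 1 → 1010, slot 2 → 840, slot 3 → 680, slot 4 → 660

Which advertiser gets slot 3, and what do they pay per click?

Helix; $3.31 per click

Per-click bids in order: $7.19 (Larkspur) > $7.15 (Quill) > $6.65 (Helix) > $3.31 (Orion) > $1.85 (Pike)
Slot 3 goes to the third-ranked bidder, Helix, who pays the next bid down: $3.31/click.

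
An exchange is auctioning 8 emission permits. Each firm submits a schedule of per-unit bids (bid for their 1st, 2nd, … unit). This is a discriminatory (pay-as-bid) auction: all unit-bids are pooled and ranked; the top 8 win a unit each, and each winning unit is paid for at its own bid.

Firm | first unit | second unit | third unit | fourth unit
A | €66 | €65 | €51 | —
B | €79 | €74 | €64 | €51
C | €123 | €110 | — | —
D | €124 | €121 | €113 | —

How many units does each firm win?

A 1, B 2, C 2, D 3

All unit-bids, highest first — top 8: 124 (D-1), 123 (C-1), 121 (D-2), 113 (D-3), 110 (C-2), 79 (B-1), 74 (B-2), 66 (A-1)
Next rejected bid: €65 (not a price — pay-as-bid).
Allocation: A 1, B 2, C 2, D 3.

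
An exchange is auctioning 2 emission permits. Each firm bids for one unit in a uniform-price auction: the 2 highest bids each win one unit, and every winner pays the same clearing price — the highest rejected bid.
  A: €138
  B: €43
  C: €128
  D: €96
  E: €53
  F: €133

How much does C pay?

Sorting: 138 (A), 133 (F), 128 (C), 96 (D), …
The 2 highest are A, F.
First losing bid is C's €128, which sets the uniform price.
C does not win → pays €0.

C pays €0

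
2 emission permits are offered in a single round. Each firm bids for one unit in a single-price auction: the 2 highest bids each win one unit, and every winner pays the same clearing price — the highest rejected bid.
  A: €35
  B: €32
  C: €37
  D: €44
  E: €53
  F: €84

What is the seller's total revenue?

Total revenue: €88

Ordering the bids: 84 (F), 53 (E), 44 (D), 37 (C), …
Winners (2 units): F, E.
Highest unsuccessful bid: €44 → clearing price.
Total revenue = 2 × €44 = €88.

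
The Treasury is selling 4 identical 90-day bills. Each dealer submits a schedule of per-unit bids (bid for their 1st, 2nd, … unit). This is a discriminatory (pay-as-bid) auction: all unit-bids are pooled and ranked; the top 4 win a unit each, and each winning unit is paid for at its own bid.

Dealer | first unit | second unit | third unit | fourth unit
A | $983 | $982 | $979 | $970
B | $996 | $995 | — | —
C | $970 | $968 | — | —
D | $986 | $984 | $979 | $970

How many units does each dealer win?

B 2, D 2

Pooled unit-bids ranked (top 4): 996 (B-1), 995 (B-2), 986 (D-1), 984 (D-2)
Next rejected bid: $983 (not a price — pay-as-bid).
Allocation: B 2, D 2.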